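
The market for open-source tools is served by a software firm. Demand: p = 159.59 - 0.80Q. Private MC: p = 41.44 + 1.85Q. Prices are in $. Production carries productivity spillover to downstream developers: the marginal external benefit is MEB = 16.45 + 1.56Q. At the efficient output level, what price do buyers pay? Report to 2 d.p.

P = $60.80

Social marginal cost = private MC − MEB = 24.99 + 0.29Q.
Set SMC = demand: 24.99 + 0.29Q = 159.59 - 0.80Q → Q* = 123.4862.
Consumer price on the demand curve at Q*: 159.59 − 0.80×123.4862 = 60.8010.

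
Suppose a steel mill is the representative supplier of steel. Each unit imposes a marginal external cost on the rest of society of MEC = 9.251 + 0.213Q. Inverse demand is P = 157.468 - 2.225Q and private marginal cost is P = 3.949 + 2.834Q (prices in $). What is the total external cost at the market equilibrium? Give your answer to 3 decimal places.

$378.800

Market equilibrium (private): 3.949 + 2.834Q = 157.468 - 2.225Q → Q_m = 30.3457.
Total external cost = ∫₀^{Q_m} (9.251 + 0.213Q) dQ = 9.251×30.3457 + ½×0.213×30.3457² = 378.7998.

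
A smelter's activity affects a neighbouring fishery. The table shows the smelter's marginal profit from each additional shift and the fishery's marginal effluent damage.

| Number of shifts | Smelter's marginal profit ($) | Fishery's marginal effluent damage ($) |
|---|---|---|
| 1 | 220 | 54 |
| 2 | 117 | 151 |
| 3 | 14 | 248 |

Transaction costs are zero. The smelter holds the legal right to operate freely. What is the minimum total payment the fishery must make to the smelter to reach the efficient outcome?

Left alone the smelter would choose level 3 (marginal profit stays positive).
Efficient level: k* = 1 (marginal profit ≥ marginal effluent damage through 1).
The fishery must at least cover the smelter's forgone profit from cutting 3→1: 117 + 14 = 131.

$131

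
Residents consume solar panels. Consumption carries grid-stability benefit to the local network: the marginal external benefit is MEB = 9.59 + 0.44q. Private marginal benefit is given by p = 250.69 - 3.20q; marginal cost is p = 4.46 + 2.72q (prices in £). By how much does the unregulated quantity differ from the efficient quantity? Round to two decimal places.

Market equilibrium (private): 4.46 + 2.72q = 250.69 - 3.20q → q_m = 41.5929.
Social marginal benefit = demand + MEB = 260.28 - 2.76q.
Set SMB = MC: 260.28 - 2.76q = 4.46 + 2.72q → q* = 46.6825.
Gap = |41.5929 − 46.6825| = 5.0896.

5.09 units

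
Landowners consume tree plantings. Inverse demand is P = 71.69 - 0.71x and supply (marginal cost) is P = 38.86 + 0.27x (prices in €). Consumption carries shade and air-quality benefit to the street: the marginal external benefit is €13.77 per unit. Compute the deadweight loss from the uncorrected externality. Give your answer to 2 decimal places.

Market equilibrium (private): 38.86 + 0.27x = 71.69 - 0.71x → x_m = 33.5000.
Social marginal benefit = demand + MEB = 85.46 - 0.71x.
Set SMB = MC: 85.46 - 0.71x = 38.86 + 0.27x → x* = 47.5510.
Between x* and x_m the wedge SMB − MC runs linearly from 0 to MEB(x_m), so the loss is a triangle.
DWL = ½ × 14.0510 × 13.7700 = 96.7411.

DWL = €96.74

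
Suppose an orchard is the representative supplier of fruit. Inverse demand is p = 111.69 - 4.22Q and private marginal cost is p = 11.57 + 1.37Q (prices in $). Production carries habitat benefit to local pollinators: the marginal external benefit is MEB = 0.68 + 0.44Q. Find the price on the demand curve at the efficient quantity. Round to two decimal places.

Social marginal cost = private MC − MEB = 10.89 + 0.93Q.
Set SMC = demand: 10.89 + 0.93Q = 111.69 - 4.22Q → Q* = 19.5728.
Consumer price on the demand curve at Q*: 111.69 − 4.22×19.5728 = 29.0928.

P = $29.09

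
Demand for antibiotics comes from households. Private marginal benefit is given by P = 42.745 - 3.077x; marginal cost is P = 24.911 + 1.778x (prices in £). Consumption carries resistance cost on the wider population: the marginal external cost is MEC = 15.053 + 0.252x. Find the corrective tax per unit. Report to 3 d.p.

tax = £15.190 per unit

Social marginal benefit = demand − MEC = 27.692 - 3.329x.
Set SMB = MC: 27.692 - 3.329x = 24.911 + 1.778x → x* = 0.5445.
The Pigouvian tax equals MEC at x*: 15.053 + 0.252×0.5445 = 15.1902.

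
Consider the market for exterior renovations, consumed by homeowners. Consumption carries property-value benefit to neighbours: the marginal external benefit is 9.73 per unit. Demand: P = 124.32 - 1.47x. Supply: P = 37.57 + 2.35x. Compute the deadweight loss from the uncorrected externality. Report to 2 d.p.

Market equilibrium (private): 37.57 + 2.35x = 124.32 - 1.47x → x_m = 22.7094.
Social marginal benefit = demand + MEB = 134.05 - 1.47x.
Set SMB = MC: 134.05 - 1.47x = 37.57 + 2.35x → x* = 25.2565.
The welfare-loss triangle has base |x_m − x*| and height MEB(x_m) (the vertical gap between SMB and MC is zero at x* and MEB at x_m).
DWL = ½ × 2.5471 × 9.7300 = 12.3916.

DWL = 12.39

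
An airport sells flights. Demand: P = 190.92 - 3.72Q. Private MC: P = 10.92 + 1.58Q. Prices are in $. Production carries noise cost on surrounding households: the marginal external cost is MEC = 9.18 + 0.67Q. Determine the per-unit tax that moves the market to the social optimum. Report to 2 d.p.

tax = $28.35 per unit

Social marginal cost = private MC + MEC = 20.10 + 2.25Q.
Set SMC = demand: 20.10 + 2.25Q = 190.92 - 3.72Q → Q* = 28.6131.
The Pigouvian tax equals MEC at Q*: 9.18 + 0.67×28.6131 = 28.3508.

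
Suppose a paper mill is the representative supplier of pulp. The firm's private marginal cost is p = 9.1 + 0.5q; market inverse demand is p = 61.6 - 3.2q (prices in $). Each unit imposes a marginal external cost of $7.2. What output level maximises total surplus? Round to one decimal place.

Social marginal cost = private MC + MEC = 16.3 + 0.5q.
Set SMC = demand: 16.3 + 0.5q = 61.6 - 3.2q → q* = 12.2432.

q* = 12.2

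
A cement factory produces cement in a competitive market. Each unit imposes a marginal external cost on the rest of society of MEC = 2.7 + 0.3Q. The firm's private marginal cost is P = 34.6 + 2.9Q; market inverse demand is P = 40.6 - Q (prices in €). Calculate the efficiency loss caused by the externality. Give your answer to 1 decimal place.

DWL = €1.2

Market equilibrium (private): 34.6 + 2.9Q = 40.6 - Q → Q_m = 1.5385.
Social marginal cost = private MC + MEC = 37.3 + 3.2Q.
Set SMC = demand: 37.3 + 3.2Q = 40.6 - Q → Q* = 0.7857.
The loss is the area between SMC and demand from Q* to Q_m; with linear curves that's a triangle of height MEC(Q_m).
DWL = ½ × 0.7528 × 3.1615 = 1.1900.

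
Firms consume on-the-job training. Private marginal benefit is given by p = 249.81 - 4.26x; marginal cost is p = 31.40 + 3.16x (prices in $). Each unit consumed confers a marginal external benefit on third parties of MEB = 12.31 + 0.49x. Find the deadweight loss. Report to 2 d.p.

Market equilibrium (private): 31.40 + 3.16x = 249.81 - 4.26x → x_m = 29.4353.
Social marginal benefit = demand + MEB = 262.12 - 3.77x.
Set SMB = MC: 262.12 - 3.77x = 31.40 + 3.16x → x* = 33.2929.
The loss is the area between SMB and MC from x* to x_m; with linear curves that's a triangle of height MEB(x_m).
DWL = ½ × 3.8576 × 26.7333 = 51.5632.

DWL = $51.56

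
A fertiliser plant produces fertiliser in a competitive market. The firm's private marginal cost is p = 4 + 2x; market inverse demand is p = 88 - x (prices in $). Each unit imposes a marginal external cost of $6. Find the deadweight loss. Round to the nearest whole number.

DWL = $6

Market equilibrium (private): 4 + 2x = 88 - x → x_m = 28.0000.
Social marginal cost = private MC + MEC = 10 + 2x.
Set SMC = demand: 10 + 2x = 88 - x → x* = 26.0000.
The welfare-loss triangle has base |x_m − x*| and height MEC(x_m) (the vertical gap between SMC and demand is zero at x* and MEC at x_m).
DWL = ½ × 2.0000 × 6.0000 = 6.0000.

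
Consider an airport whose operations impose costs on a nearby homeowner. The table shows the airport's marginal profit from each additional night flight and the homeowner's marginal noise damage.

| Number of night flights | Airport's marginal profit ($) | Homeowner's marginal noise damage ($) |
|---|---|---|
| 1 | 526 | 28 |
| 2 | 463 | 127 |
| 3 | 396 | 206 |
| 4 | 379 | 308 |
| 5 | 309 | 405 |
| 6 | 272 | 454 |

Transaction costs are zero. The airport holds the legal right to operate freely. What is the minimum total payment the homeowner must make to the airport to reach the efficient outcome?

$581

Left alone the airport would choose level 6 (marginal profit stays positive).
Efficient level: k* = 4 (marginal profit ≥ marginal noise damage through 4).
The homeowner must at least cover the airport's forgone profit from cutting 6→4: 309 + 272 = 581.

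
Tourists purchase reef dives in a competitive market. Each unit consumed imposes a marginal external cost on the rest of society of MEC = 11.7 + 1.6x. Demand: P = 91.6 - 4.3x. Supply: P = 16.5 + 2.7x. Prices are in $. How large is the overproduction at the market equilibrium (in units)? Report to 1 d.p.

Market equilibrium (private): 16.5 + 2.7x = 91.6 - 4.3x → x_m = 10.7286.
Social marginal benefit = demand − MEC = 79.9 - 5.9x.
Set SMB = MC: 79.9 - 5.9x = 16.5 + 2.7x → x* = 7.3721.
Gap = |10.7286 − 7.3721| = 3.3565.

3.4 units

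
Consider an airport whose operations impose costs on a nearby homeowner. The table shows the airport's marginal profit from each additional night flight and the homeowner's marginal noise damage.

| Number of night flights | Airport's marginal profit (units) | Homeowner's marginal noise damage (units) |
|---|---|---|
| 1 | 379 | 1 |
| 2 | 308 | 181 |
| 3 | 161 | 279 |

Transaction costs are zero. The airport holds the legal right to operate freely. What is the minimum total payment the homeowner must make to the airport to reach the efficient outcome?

Left alone the airport would choose level 3 (marginal profit stays positive).
Efficient level: k* = 2 (marginal profit ≥ marginal noise damage through 2).
The homeowner must at least cover the airport's forgone profit from cutting 3→2: 161 = 161.

161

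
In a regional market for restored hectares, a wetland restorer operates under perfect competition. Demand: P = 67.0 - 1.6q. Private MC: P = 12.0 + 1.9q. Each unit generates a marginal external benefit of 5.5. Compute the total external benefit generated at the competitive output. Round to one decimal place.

86.4

Market equilibrium (private): 12.0 + 1.9q = 67.0 - 1.6q → q_m = 15.7143.
Total external benefit = MEB × q_m = 5.5 × 15.7143 = 86.4287.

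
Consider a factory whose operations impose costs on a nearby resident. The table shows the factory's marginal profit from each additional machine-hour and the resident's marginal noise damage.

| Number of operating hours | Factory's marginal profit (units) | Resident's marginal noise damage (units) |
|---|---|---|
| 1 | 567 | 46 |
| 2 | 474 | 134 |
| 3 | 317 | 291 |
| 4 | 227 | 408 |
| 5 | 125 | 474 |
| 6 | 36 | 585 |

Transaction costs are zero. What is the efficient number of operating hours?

3

Bargaining reaches the level where marginal profit last exceeds marginal noise damage.
That holds through level 3 (317 ≥ 291) but not at 4 (227 < 408).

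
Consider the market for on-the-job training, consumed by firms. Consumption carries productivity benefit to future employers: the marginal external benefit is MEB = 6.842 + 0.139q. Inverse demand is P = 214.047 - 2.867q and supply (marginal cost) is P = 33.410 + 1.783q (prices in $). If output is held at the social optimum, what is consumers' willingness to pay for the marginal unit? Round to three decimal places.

P = $94.893

Social marginal benefit = demand + MEB = 220.889 - 2.728q.
Set SMB = MC: 220.889 - 2.728q = 33.410 + 1.783q → q* = 41.5604.
Consumer price on the demand curve at q*: 214.047 − 2.867×41.5604 = 94.8933.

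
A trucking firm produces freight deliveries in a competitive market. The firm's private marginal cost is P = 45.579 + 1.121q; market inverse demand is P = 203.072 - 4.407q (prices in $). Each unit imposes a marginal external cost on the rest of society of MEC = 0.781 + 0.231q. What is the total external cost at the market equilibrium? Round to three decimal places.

$116.000

Market equilibrium (private): 45.579 + 1.121q = 203.072 - 4.407q → q_m = 28.4901.
Total external cost = ∫₀^{q_m} (0.781 + 0.231q) dq = 0.781×28.4901 + ½×0.231×28.4901² = 116.0005.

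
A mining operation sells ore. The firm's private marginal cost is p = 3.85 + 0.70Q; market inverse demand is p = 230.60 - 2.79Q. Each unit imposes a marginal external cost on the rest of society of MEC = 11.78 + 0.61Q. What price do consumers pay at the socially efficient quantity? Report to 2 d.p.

P = 84.32

Social marginal cost = private MC + MEC = 15.63 + 1.31Q.
Set SMC = demand: 15.63 + 1.31Q = 230.60 - 2.79Q → Q* = 52.4317.
Consumer price on the demand curve at Q*: 230.60 − 2.79×52.4317 = 84.3156.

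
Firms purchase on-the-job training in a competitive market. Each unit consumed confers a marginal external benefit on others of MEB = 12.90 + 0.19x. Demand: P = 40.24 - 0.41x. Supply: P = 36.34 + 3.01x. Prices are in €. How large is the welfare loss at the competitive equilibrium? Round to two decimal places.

Market equilibrium (private): 36.34 + 3.01x = 40.24 - 0.41x → x_m = 1.1404.
Social marginal benefit = demand + MEB = 53.14 - 0.22x.
Set SMB = MC: 53.14 - 0.22x = 36.34 + 3.01x → x* = 5.2012.
The loss is the area between SMB and MC from x* to x_m; with linear curves that's a triangle of height MEB(x_m).
DWL = ½ × 4.0608 × 13.1167 = 26.6321.

DWL = €26.63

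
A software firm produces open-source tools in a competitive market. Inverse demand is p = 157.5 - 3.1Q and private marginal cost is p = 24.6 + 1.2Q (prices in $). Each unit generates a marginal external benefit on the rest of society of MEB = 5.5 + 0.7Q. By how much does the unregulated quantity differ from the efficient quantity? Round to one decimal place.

Market equilibrium (private): 24.6 + 1.2Q = 157.5 - 3.1Q → Q_m = 30.9070.
Social marginal cost = private MC − MEB = 19.1 + 0.5Q.
Set SMC = demand: 19.1 + 0.5Q = 157.5 - 3.1Q → Q* = 38.4444.
Gap = |30.9070 − 38.4444| = 7.5374.

7.5 units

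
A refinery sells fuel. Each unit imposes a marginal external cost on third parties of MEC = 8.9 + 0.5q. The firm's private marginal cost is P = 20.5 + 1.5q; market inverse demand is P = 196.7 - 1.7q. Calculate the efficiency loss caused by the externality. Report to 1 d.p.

DWL = 179.4

Market equilibrium (private): 20.5 + 1.5q = 196.7 - 1.7q → q_m = 55.0625.
Social marginal cost = private MC + MEC = 29.4 + 2.0q.
Set SMC = demand: 29.4 + 2.0q = 196.7 - 1.7q → q* = 45.2162.
The welfare-loss triangle has base |q_m − q*| and height MEC(q_m) (the vertical gap between SMC and demand is zero at q* and MEC at q_m).
DWL = ½ × 9.8463 × 36.4313 = 179.3568.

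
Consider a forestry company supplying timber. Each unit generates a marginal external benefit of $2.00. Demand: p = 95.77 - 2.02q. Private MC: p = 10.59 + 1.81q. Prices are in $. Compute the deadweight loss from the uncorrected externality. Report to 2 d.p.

DWL = $0.52

Market equilibrium (private): 10.59 + 1.81q = 95.77 - 2.02q → q_m = 22.2402.
Social marginal cost = private MC − MEB = 8.59 + 1.81q.
Set SMC = demand: 8.59 + 1.81q = 95.77 - 2.02q → q* = 22.7624.
The loss is the area between SMC and demand from q* to q_m; with linear curves that's a triangle of height MEB(q_m).
DWL = ½ × 0.5222 × 2.0000 = 0.5222.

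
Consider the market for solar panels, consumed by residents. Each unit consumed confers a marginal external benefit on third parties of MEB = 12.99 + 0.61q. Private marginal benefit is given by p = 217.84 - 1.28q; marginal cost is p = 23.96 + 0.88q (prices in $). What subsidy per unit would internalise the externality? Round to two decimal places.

subsidy = $94.40 per unit

Social marginal benefit = demand + MEB = 230.83 - 0.67q.
Set SMB = MC: 230.83 - 0.67q = 23.96 + 0.88q → q* = 133.4645.
The Pigouvian subsidy equals MEB at q*: 12.99 + 0.61×133.4645 = 94.4033.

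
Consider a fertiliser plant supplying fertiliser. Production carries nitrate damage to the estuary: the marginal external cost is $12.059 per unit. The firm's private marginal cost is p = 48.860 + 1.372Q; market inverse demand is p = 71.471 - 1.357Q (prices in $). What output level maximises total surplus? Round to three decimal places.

Q* = 3.867

Social marginal cost = private MC + MEC = 60.919 + 1.372Q.
Set SMC = demand: 60.919 + 1.372Q = 71.471 - 1.357Q → Q* = 3.8666.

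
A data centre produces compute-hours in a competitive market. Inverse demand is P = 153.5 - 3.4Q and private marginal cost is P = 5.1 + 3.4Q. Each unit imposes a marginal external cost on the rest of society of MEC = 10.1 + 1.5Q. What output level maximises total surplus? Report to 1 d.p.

Q* = 16.7

Social marginal cost = private MC + MEC = 15.2 + 4.9Q.
Set SMC = demand: 15.2 + 4.9Q = 153.5 - 3.4Q → Q* = 16.6627.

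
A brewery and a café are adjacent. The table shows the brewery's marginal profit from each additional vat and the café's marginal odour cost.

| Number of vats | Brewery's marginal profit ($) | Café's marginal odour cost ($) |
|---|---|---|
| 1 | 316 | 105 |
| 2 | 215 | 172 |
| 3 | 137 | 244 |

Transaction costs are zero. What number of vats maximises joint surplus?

Bargaining reaches the level where marginal profit last exceeds marginal odour cost.
That holds through level 2 (215 ≥ 172) but not at 3 (137 < 244).

2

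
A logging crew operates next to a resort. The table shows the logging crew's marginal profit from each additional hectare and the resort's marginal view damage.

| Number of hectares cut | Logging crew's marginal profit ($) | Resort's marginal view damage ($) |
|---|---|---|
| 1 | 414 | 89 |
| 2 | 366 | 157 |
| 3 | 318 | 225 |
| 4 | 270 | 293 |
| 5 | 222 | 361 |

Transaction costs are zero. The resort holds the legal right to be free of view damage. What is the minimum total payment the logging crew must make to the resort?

$471

Efficient level: marginal profit ≥ marginal view damage through level 3, so k* = 3.
With the resort holding the right, the logging crew must at least compensate total damage at k*: 89 + 157 + 225 = 471.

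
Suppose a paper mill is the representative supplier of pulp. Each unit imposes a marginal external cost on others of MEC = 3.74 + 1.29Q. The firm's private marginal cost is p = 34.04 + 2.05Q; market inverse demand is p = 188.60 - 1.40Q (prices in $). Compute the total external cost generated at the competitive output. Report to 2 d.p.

$1462.09

Market equilibrium (private): 34.04 + 2.05Q = 188.60 - 1.40Q → Q_m = 44.8000.
Total external cost = ∫₀^{Q_m} (3.74 + 1.29Q) dQ = 3.74×44.8000 + ½×1.29×44.8000² = 1462.0928.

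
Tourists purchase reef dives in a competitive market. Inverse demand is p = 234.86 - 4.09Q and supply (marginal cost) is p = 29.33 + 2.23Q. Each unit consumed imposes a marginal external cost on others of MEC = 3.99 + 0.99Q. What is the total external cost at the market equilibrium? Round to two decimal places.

Market equilibrium (private): 29.33 + 2.23Q = 234.86 - 4.09Q → Q_m = 32.5206.
Total external cost = ∫₀^{Q_m} (3.99 + 0.99Q) dQ = 3.99×32.5206 + ½×0.99×32.5206² = 653.2640.

653.26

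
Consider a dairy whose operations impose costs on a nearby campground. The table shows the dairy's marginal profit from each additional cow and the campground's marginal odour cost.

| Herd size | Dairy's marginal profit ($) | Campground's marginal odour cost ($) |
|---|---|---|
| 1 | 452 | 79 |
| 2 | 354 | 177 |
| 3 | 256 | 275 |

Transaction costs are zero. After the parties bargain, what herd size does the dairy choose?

2

Bargaining reaches the level where marginal profit last exceeds marginal odour cost.
That holds through level 2 (354 ≥ 177) but not at 3 (256 < 275).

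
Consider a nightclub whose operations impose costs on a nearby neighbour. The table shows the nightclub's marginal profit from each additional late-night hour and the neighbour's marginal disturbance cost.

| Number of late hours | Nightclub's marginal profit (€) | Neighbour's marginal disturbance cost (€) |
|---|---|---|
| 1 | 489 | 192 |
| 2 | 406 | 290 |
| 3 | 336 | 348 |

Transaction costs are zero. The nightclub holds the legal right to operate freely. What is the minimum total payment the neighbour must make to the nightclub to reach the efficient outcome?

Left alone the nightclub would choose level 3 (marginal profit stays positive).
Efficient level: k* = 2 (marginal profit ≥ marginal disturbance cost through 2).
The neighbour must at least cover the nightclub's forgone profit from cutting 3→2: 336 = 336.

€336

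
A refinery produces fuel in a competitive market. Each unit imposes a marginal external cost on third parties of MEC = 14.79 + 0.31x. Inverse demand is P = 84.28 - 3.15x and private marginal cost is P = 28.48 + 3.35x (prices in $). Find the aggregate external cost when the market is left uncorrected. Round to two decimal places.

Market equilibrium (private): 28.48 + 3.35x = 84.28 - 3.15x → x_m = 8.5846.
Total external cost = ∫₀^{x_m} (14.79 + 0.31x) dx = 14.79×8.5846 + ½×0.31×8.5846² = 138.3890.

$138.39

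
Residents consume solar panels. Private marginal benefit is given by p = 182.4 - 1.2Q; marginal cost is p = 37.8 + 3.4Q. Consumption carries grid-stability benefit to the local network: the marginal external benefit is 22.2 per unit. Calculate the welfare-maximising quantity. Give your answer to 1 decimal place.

Q* = 36.3

Social marginal benefit = demand + MEB = 204.6 - 1.2Q.
Set SMB = MC: 204.6 - 1.2Q = 37.8 + 3.4Q → Q* = 36.2609.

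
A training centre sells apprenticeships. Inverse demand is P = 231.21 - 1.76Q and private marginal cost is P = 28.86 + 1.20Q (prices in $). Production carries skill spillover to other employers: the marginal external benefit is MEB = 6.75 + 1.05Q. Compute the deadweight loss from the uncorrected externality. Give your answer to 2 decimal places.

DWL = $1614.37

Market equilibrium (private): 28.86 + 1.20Q = 231.21 - 1.76Q → Q_m = 68.3615.
Social marginal cost = private MC − MEB = 22.11 + 0.15Q.
Set SMC = demand: 22.11 + 0.15Q = 231.21 - 1.76Q → Q* = 109.4764.
The loss is the area between SMC and demand from Q* to Q_m; with linear curves that's a triangle of height MEB(Q_m).
DWL = ½ × 41.1149 × 78.5296 = 1614.3683.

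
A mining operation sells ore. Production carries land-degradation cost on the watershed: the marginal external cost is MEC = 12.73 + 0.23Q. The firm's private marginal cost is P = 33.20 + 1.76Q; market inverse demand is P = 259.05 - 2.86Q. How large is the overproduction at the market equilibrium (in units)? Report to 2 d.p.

Market equilibrium (private): 33.20 + 1.76Q = 259.05 - 2.86Q → Q_m = 48.8853.
Social marginal cost = private MC + MEC = 45.93 + 1.99Q.
Set SMC = demand: 45.93 + 1.99Q = 259.05 - 2.86Q → Q* = 43.9423.
Gap = |48.8853 − 43.9423| = 4.9430.

4.94 units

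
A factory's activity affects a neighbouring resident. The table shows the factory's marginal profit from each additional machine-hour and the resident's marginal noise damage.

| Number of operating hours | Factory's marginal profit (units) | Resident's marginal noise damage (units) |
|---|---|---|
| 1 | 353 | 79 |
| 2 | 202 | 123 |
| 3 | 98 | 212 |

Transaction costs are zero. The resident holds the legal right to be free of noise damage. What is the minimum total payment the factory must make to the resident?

202

Efficient level: marginal profit ≥ marginal noise damage through level 2, so k* = 2.
With the resident holding the right, the factory must at least compensate total damage at k*: 79 + 123 = 202.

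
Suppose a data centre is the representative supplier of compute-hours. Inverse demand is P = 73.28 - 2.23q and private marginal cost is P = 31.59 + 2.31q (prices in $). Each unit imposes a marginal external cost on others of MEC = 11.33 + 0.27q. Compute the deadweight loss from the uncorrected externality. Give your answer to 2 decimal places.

Market equilibrium (private): 31.59 + 2.31q = 73.28 - 2.23q → q_m = 9.1828.
Social marginal cost = private MC + MEC = 42.92 + 2.58q.
Set SMC = demand: 42.92 + 2.58q = 73.28 - 2.23q → q* = 6.3119.
Height of the DWL triangle at q_m is SMC(q_m) − demand(q_m) = MEC(q_m) = 13.8094.
DWL = ½ × 2.8709 × 13.8094 = 19.8227.

DWL = $19.82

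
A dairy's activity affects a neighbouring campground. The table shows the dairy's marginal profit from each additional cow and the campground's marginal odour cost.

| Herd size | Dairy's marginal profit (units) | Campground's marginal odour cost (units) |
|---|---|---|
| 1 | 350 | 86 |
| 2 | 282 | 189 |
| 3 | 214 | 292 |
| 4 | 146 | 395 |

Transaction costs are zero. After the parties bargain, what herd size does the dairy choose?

Bargaining reaches the level where marginal profit last exceeds marginal odour cost.
That holds through level 2 (282 ≥ 189) but not at 3 (214 < 292).

2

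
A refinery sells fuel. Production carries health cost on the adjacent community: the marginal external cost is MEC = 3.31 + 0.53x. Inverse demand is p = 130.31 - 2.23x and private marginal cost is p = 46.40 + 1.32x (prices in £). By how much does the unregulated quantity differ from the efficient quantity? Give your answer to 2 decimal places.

Market equilibrium (private): 46.40 + 1.32x = 130.31 - 2.23x → x_m = 23.6366.
Social marginal cost = private MC + MEC = 49.71 + 1.85x.
Set SMC = demand: 49.71 + 1.85x = 130.31 - 2.23x → x* = 19.7549.
Gap = |23.6366 − 19.7549| = 3.8817.

3.88 units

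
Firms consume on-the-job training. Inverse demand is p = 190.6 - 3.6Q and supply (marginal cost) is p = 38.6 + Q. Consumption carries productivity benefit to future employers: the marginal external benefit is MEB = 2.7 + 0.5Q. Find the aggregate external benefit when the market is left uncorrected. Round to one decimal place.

Market equilibrium (private): 38.6 + Q = 190.6 - 3.6Q → Q_m = 33.0435.
Total external benefit = ∫₀^{Q_m} (2.7 + 0.5Q) dQ = 2.7×33.0435 + ½×0.5×33.0435² = 362.1857.

362.2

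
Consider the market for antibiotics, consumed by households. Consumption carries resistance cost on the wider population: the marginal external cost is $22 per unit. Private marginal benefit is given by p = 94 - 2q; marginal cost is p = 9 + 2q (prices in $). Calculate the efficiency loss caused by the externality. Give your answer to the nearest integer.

DWL = $61

Market equilibrium (private): 9 + 2q = 94 - 2q → q_m = 21.2500.
Social marginal benefit = demand − MEC = 72 - 2q.
Set SMB = MC: 72 - 2q = 9 + 2q → q* = 15.7500.
The welfare-loss triangle has base |q_m − q*| and height MEC(q_m) (the vertical gap between SMB and MC is zero at q* and MEC at q_m).
DWL = ½ × 5.5000 × 22.0000 = 60.5000.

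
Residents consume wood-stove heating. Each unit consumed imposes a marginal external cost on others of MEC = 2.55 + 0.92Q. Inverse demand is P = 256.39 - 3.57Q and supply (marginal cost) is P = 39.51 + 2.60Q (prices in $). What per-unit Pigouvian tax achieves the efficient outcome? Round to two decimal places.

tax = $30.36 per unit

Social marginal benefit = demand − MEC = 253.84 - 4.49Q.
Set SMB = MC: 253.84 - 4.49Q = 39.51 + 2.60Q → Q* = 30.2299.
The Pigouvian tax equals MEC at Q*: 2.55 + 0.92×30.2299 = 30.3615.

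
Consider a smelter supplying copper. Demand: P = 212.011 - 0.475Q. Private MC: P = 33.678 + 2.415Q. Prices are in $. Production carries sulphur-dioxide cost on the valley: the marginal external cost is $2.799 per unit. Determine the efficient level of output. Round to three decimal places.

Q* = 60.738

Social marginal cost = private MC + MEC = 36.477 + 2.415Q.
Set SMC = demand: 36.477 + 2.415Q = 212.011 - 0.475Q → Q* = 60.7384.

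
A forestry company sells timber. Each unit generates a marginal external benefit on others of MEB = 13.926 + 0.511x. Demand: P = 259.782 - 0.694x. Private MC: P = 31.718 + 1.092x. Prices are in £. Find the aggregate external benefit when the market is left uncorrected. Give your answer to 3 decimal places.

£5944.499

Market equilibrium (private): 31.718 + 1.092x = 259.782 - 0.694x → x_m = 127.6954.
Total external benefit = ∫₀^{x_m} (13.926 + 0.511x) dx = 13.926×127.6954 + ½×0.511×127.6954² = 5944.4986.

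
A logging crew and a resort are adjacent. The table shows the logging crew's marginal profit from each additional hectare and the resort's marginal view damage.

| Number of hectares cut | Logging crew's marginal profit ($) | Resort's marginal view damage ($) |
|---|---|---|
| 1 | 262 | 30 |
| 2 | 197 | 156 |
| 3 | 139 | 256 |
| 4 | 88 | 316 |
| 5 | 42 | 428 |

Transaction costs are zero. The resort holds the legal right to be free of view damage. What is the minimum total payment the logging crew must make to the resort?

Efficient level: marginal profit ≥ marginal view damage through level 2, so k* = 2.
With the resort holding the right, the logging crew must at least compensate total damage at k*: 30 + 156 = 186.

$186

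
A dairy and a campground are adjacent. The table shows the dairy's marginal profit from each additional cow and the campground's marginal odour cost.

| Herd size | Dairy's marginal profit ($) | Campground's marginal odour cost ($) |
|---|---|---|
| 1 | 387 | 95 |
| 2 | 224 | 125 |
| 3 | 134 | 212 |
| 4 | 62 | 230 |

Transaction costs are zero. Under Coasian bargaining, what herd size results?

2

Bargaining reaches the level where marginal profit last exceeds marginal odour cost.
That holds through level 2 (224 ≥ 125) but not at 3 (134 < 212).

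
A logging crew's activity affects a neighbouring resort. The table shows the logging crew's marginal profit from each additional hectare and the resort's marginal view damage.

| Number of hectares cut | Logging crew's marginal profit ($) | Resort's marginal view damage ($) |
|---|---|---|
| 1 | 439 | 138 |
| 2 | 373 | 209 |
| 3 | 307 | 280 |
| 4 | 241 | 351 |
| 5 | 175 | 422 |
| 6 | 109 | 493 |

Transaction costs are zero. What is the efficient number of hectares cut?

3

Bargaining reaches the level where marginal profit last exceeds marginal view damage.
That holds through level 3 (307 ≥ 280) but not at 4 (241 < 351).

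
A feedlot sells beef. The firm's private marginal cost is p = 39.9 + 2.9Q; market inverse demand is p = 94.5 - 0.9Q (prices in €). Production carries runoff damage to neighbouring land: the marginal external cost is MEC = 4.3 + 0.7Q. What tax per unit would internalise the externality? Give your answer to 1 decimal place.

tax = €12.1 per unit

Social marginal cost = private MC + MEC = 44.2 + 3.6Q.
Set SMC = demand: 44.2 + 3.6Q = 94.5 - 0.9Q → Q* = 11.1778.
The Pigouvian tax equals MEC at Q*: 4.3 + 0.7×11.1778 = 12.1245.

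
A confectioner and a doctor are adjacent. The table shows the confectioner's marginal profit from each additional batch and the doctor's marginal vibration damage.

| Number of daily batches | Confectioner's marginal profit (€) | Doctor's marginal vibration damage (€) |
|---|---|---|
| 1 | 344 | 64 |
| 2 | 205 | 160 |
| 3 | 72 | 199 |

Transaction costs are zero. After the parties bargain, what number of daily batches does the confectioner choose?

2

Bargaining reaches the level where marginal profit last exceeds marginal vibration damage.
That holds through level 2 (205 ≥ 160) but not at 3 (72 < 199).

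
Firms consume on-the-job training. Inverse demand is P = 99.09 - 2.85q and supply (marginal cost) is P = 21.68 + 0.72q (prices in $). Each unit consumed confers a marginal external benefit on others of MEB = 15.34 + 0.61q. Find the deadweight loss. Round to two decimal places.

Market equilibrium (private): 21.68 + 0.72q = 99.09 - 2.85q → q_m = 21.6835.
Social marginal benefit = demand + MEB = 114.43 - 2.24q.
Set SMB = MC: 114.43 - 2.24q = 21.68 + 0.72q → q* = 31.3345.
The loss is the area between SMB and MC from q* to q_m; with linear curves that's a triangle of height MEB(q_m).
DWL = ½ × 9.6510 × 28.5669 = 137.8496.

DWL = $137.85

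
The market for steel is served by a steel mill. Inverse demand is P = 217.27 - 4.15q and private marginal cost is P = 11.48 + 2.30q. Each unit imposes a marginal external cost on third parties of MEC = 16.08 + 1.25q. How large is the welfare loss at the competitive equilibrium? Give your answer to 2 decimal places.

Market equilibrium (private): 11.48 + 2.30q = 217.27 - 4.15q → q_m = 31.9054.
Social marginal cost = private MC + MEC = 27.56 + 3.55q.
Set SMC = demand: 27.56 + 3.55q = 217.27 - 4.15q → q* = 24.6377.
The welfare-loss triangle has base |q_m − q*| and height MEC(q_m) (the vertical gap between SMC and demand is zero at q* and MEC at q_m).
DWL = ½ × 7.2677 × 55.9618 = 203.3568.

DWL = 203.36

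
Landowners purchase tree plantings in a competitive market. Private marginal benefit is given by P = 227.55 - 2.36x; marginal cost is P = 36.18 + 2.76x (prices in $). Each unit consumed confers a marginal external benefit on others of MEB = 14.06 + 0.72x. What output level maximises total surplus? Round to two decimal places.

Social marginal benefit = demand + MEB = 241.61 - 1.64x.
Set SMB = MC: 241.61 - 1.64x = 36.18 + 2.76x → x* = 46.6886.

x* = 46.69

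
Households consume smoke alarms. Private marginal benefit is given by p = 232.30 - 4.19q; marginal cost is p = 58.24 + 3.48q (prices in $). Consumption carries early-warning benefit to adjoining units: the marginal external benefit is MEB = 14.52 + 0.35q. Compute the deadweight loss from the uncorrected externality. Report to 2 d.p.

Market equilibrium (private): 58.24 + 3.48q = 232.30 - 4.19q → q_m = 22.6936.
Social marginal benefit = demand + MEB = 246.82 - 3.84q.
Set SMB = MC: 246.82 - 3.84q = 58.24 + 3.48q → q* = 25.7623.
Between q* and q_m the wedge SMB − MC runs linearly from 0 to MEB(q_m), so the loss is a triangle.
DWL = ½ × 3.0687 × 22.4628 = 34.4658.

DWL = $34.47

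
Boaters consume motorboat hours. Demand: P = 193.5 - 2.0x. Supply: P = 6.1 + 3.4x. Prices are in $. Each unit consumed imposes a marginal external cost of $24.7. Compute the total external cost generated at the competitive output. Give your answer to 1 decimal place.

Market equilibrium (private): 6.1 + 3.4x = 193.5 - 2.0x → x_m = 34.7037.
Total external cost = MEC × x_m = 24.7 × 34.7037 = 857.1814.

$857.2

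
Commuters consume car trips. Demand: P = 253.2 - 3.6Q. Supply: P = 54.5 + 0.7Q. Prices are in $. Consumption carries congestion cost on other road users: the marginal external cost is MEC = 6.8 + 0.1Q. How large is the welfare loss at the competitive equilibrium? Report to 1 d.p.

Market equilibrium (private): 54.5 + 0.7Q = 253.2 - 3.6Q → Q_m = 46.2093.
Social marginal benefit = demand − MEC = 246.4 - 3.7Q.
Set SMB = MC: 246.4 - 3.7Q = 54.5 + 0.7Q → Q* = 43.6136.
The welfare-loss triangle has base |Q_m − Q*| and height MEC(Q_m) (the vertical gap between SMB and MC is zero at Q* and MEC at Q_m).
DWL = ½ × 2.5957 × 11.4209 = 14.8226.

DWL = $14.8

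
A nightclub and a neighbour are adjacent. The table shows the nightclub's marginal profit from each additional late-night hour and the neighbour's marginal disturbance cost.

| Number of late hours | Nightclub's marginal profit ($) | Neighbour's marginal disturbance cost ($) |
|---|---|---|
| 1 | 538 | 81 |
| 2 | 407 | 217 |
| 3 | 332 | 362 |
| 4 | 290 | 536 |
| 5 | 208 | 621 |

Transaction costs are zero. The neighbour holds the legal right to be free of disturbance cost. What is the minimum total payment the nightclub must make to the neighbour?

Efficient level: marginal profit ≥ marginal disturbance cost through level 2, so k* = 2.
With the neighbour holding the right, the nightclub must at least compensate total damage at k*: 81 + 217 = 298.

$298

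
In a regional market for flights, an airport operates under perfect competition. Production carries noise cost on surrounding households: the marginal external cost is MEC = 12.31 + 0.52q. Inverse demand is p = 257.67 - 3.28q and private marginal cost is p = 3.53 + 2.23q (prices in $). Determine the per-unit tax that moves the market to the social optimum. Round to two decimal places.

tax = $33.16 per unit

Social marginal cost = private MC + MEC = 15.84 + 2.75q.
Set SMC = demand: 15.84 + 2.75q = 257.67 - 3.28q → q* = 40.1045.
The Pigouvian tax equals MEC at q*: 12.31 + 0.52×40.1045 = 33.1643.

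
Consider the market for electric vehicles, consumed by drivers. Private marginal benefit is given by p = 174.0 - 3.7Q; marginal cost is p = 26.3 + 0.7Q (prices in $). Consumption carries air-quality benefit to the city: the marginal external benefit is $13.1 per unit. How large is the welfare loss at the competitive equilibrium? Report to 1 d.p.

DWL = $19.5

Market equilibrium (private): 26.3 + 0.7Q = 174.0 - 3.7Q → Q_m = 33.5682.
Social marginal benefit = demand + MEB = 187.1 - 3.7Q.
Set SMB = MC: 187.1 - 3.7Q = 26.3 + 0.7Q → Q* = 36.5455.
Height of the DWL triangle at Q_m is SMB(Q_m) − MC(Q_m) = MEB(Q_m) = 13.1000.
DWL = ½ × 2.9773 × 13.1000 = 19.5013.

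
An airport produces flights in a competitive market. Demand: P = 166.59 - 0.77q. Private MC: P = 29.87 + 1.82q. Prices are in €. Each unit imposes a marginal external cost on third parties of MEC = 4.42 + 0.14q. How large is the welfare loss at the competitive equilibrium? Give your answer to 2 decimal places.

DWL = €25.55

Market equilibrium (private): 29.87 + 1.82q = 166.59 - 0.77q → q_m = 52.7876.
Social marginal cost = private MC + MEC = 34.29 + 1.96q.
Set SMC = demand: 34.29 + 1.96q = 166.59 - 0.77q → q* = 48.4615.
The welfare-loss triangle has base |q_m − q*| and height MEC(q_m) (the vertical gap between SMC and demand is zero at q* and MEC at q_m).
DWL = ½ × 4.3261 × 11.8103 = 25.5463.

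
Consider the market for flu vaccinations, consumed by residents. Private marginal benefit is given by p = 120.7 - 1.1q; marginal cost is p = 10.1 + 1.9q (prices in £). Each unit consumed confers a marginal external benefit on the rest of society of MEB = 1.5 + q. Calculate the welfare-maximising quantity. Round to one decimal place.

q* = 56.1

Social marginal benefit = demand + MEB = 122.2 - 0.1q.
Set SMB = MC: 122.2 - 0.1q = 10.1 + 1.9q → q* = 56.0500.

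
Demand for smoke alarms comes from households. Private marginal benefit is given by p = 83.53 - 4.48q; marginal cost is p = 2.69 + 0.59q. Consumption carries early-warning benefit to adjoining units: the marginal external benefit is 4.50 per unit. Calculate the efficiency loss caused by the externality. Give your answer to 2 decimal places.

Market equilibrium (private): 2.69 + 0.59q = 83.53 - 4.48q → q_m = 15.9448.
Social marginal benefit = demand + MEB = 88.03 - 4.48q.
Set SMB = MC: 88.03 - 4.48q = 2.69 + 0.59q → q* = 16.8323.
Between q* and q_m the wedge SMB − MC runs linearly from 0 to MEB(q_m), so the loss is a triangle.
DWL = ½ × 0.8875 × 4.5000 = 1.9969.

DWL = 2.00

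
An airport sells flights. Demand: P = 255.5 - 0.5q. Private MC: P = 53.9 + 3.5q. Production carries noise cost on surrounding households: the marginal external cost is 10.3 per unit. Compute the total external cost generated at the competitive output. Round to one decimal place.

Market equilibrium (private): 53.9 + 3.5q = 255.5 - 0.5q → q_m = 50.4000.
Total external cost = MEC × q_m = 10.3 × 50.4000 = 519.1200.

519.1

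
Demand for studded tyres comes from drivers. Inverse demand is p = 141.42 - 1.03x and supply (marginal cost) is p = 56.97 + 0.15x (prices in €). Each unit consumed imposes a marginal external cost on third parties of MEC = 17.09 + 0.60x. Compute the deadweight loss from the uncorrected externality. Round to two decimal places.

DWL = €1012.27

Market equilibrium (private): 56.97 + 0.15x = 141.42 - 1.03x → x_m = 71.5678.
Social marginal benefit = demand − MEC = 124.33 - 1.63x.
Set SMB = MC: 124.33 - 1.63x = 56.97 + 0.15x → x* = 37.8427.
Between x* and x_m the wedge MC − SMB runs linearly from 0 to MEC(x_m), so the loss is a triangle.
DWL = ½ × 33.7251 × 60.0307 = 1012.2707.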